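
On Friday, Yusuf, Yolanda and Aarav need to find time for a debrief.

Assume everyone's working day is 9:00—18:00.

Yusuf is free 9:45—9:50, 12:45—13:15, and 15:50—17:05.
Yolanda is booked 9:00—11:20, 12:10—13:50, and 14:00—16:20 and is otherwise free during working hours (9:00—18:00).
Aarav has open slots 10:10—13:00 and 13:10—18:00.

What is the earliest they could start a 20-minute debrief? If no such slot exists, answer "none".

16:20

Yolanda free within 09:00–18:00: 11:20–12:10, 13:50–14:00, 16:20–18:00.
Yusuf ∩ Yolanda: 16:20–17:05.
Yusuf ∩ Yolanda ∩ Aarav: 16:20–17:05.
Windows ≥ 20 min: 16:20–17:05.
Earliest such window starts at 16:20.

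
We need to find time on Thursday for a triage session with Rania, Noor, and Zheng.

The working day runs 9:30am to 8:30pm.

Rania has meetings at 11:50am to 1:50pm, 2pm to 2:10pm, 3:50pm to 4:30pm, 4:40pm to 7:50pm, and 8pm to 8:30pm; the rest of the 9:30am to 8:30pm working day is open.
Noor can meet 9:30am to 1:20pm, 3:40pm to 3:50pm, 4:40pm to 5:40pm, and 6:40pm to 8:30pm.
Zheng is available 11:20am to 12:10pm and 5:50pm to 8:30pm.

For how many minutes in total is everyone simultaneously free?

40 minutes

Rania free within 09:30–20:30: 09:30–11:50, 13:50–14:00, 14:10–15:50, 16:30–16:40, 19:50–20:00.
Rania ∩ Noor: 09:30–11:50, 15:40–15:50, 19:50–20:00.
Rania ∩ Noor ∩ Zheng: 11:20–11:50, 19:50–20:00.
Total common minutes: 30 + 10 = 40.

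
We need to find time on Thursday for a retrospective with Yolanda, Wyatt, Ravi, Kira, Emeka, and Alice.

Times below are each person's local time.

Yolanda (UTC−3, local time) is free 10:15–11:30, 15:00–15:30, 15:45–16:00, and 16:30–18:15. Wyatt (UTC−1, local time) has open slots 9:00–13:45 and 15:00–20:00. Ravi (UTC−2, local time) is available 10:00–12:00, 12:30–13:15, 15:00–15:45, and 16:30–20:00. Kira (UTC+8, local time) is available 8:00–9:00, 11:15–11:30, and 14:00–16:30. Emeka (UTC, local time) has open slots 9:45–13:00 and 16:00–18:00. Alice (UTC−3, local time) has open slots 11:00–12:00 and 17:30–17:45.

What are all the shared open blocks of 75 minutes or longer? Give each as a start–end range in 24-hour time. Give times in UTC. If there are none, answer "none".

Yolanda → UTC: 13:15–14:30, 18:00–18:30, 18:45–19:00, 19:30–21:15.
Wyatt → UTC: 10:00–14:45, 16:00–21:00.
Ravi → UTC: 12:00–14:00, 14:30–15:15, 17:00–17:45, 18:30–22:00.
Kira → UTC: 00:00–01:00, 03:15–03:30, 06:00–08:30.
Emeka → UTC: 09:45–13:00, 16:00–18:00.
Alice → UTC: 14:00–15:00, 20:30–20:45.
Yolanda ∩ Wyatt: 13:15–14:30, 18:00–18:30, 18:45–19:00, 19:30–21:00.
Yolanda ∩ Wyatt ∩ Ravi: 13:15–14:00, 18:45–19:00, 19:30–21:00.
Yolanda ∩ Wyatt ∩ Ravi ∩ Kira: (none).
Yolanda ∩ Wyatt ∩ Ravi ∩ Kira ∩ Emeka: (none).
Yolanda ∩ Wyatt ∩ Ravi ∩ Kira ∩ Emeka ∩ Alice: (none).
Windows ≥ 75 min: (none).

none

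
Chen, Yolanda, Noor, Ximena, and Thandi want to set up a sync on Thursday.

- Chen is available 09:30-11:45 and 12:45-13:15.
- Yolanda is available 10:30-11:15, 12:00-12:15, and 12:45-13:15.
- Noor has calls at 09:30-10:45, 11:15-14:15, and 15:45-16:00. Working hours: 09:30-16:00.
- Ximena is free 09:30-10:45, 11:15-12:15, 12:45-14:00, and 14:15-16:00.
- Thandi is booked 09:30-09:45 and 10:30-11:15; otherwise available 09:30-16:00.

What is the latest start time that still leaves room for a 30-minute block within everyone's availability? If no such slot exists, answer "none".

Noor free within 09:30–16:00: 10:45–11:15, 14:15–15:45.
Thandi free within 09:30–16:00: 09:45–10:30, 11:15–16:00.
Chen ∩ Yolanda: 10:30–11:15, 12:45–13:15.
Chen ∩ Yolanda ∩ Noor: 10:45–11:15.
Chen ∩ Yolanda ∩ Noor ∩ Ximena: (none).
Chen ∩ Yolanda ∩ Noor ∩ Ximena ∩ Thandi: (none).
Windows ≥ 30 min: (none).

none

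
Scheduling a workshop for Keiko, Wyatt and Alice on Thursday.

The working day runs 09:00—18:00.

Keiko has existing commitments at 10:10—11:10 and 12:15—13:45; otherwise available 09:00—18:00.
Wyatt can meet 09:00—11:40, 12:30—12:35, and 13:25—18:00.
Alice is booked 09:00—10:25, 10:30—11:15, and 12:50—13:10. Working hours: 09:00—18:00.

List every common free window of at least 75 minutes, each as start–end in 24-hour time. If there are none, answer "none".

Keiko free within 09:00–18:00: 09:00–10:10, 11:10–12:15, 13:45–18:00.
Alice free within 09:00–18:00: 10:25–10:30, 11:15–12:50, 13:10–18:00.
Keiko ∩ Wyatt: 09:00–10:10, 11:10–11:40, 13:45–18:00.
Keiko ∩ Wyatt ∩ Alice: 11:15–11:40, 13:45–18:00.
Windows ≥ 75 min: 13:45–18:00.

13:45–18:00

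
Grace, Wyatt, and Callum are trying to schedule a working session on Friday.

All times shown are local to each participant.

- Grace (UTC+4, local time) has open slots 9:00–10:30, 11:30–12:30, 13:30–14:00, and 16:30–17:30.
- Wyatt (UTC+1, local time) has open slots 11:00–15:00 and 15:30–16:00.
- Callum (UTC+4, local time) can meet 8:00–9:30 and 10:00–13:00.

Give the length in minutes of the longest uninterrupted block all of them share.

Grace → UTC: 05:00–06:30, 07:30–08:30, 09:30–10:00, 12:30–13:30.
Wyatt → UTC: 10:00–14:00, 14:30–15:00.
Callum → UTC: 04:00–05:30, 06:00–09:00.
Grace ∩ Wyatt: 12:30–13:30.
Grace ∩ Wyatt ∩ Callum: (none).
No common window.

0 minutes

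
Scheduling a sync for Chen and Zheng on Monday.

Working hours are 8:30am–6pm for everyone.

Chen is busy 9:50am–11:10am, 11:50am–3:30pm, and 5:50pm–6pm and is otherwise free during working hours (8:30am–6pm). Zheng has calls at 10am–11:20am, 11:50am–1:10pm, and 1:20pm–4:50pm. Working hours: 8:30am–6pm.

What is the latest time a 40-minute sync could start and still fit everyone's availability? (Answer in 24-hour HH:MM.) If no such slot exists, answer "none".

17:10

Chen free within 08:30–18:00: 08:30–09:50, 11:10–11:50, 15:30–17:50.
Zheng free within 08:30–18:00: 08:30–10:00, 11:20–11:50, 13:10–13:20, 16:50–18:00.
Chen ∩ Zheng: 08:30–09:50, 11:20–11:50, 16:50–17:50.
Windows ≥ 40 min: 08:30–09:50, 16:50–17:50.
Latest start in the last window 16:50–17:50 is 17:50 − 40 min = 17:10.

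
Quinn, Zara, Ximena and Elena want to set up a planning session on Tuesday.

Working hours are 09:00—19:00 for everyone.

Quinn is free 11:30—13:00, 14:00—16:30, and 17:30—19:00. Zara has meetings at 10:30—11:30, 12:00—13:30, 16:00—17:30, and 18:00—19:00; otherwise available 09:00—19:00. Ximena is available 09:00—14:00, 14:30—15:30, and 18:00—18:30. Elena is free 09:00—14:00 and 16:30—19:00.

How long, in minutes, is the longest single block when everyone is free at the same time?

Zara free within 09:00–19:00: 09:00–10:30, 11:30–12:00, 13:30–16:00, 17:30–18:00.
Quinn ∩ Zara: 11:30–12:00, 14:00–16:00, 17:30–18:00.
Quinn ∩ Zara ∩ Ximena: 11:30–12:00, 14:30–15:30.
Quinn ∩ Zara ∩ Ximena ∩ Elena: 11:30–12:00.
Single common window of 30 minutes.

30 minutes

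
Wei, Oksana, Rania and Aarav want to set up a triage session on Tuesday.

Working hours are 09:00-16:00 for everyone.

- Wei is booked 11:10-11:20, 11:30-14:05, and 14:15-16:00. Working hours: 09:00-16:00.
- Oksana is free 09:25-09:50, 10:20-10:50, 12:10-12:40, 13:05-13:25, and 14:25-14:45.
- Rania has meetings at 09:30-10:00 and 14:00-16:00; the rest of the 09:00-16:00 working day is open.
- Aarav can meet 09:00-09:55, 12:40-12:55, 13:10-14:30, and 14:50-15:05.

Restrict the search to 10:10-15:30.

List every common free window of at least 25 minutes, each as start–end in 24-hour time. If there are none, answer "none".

Wei free within 09:00–16:00: 09:00–11:10, 11:20–11:30, 14:05–14:15.
Rania free within 09:00–16:00: 09:00–09:30, 10:00–14:00.
Wei ∩ Oksana: 09:25–09:50, 10:20–10:50.
Wei ∩ Oksana ∩ Rania: 09:25–09:30, 10:20–10:50.
Wei ∩ Oksana ∩ Rania ∩ Aarav: 09:25–09:30.
Restricted to 10:10–15:30: (none).
Windows ≥ 25 min: (none).

none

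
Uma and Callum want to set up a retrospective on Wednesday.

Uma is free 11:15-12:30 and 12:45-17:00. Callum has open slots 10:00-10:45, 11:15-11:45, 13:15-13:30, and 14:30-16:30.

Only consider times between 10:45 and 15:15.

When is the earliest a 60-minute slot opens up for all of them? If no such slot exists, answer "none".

Uma ∩ Callum: 11:15–11:45, 13:15–13:30, 14:30–16:30.
Restricted to 10:45–15:15: 11:15–11:45, 13:15–13:30, 14:30–15:15.
Windows ≥ 60 min: (none).

none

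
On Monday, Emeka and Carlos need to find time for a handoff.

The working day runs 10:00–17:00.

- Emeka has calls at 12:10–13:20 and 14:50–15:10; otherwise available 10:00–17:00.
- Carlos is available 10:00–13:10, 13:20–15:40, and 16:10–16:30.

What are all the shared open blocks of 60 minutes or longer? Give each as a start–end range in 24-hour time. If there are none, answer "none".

Emeka free within 10:00–17:00: 10:00–12:10, 13:20–14:50, 15:10–17:00.
Emeka ∩ Carlos: 10:00–12:10, 13:20–14:50, 15:10–15:40, 16:10–16:30.
Windows ≥ 60 min: 10:00–12:10, 13:20–14:50.

10:00–12:10, 13:20–14:50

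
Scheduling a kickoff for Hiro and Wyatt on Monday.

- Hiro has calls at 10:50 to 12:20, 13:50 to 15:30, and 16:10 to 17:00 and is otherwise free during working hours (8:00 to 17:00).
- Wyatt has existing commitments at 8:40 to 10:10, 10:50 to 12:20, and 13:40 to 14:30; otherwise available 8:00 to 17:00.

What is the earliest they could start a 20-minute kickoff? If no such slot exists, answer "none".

08:00

Hiro free within 08:00–17:00: 08:00–10:50, 12:20–13:50, 15:30–16:10.
Wyatt free within 08:00–17:00: 08:00–08:40, 10:10–10:50, 12:20–13:40, 14:30–17:00.
Hiro ∩ Wyatt: 08:00–08:40, 10:10–10:50, 12:20–13:40, 15:30–16:10.
Windows ≥ 20 min: 08:00–08:40, 10:10–10:50, 12:20–13:40, 15:30–16:10.
Earliest such window starts at 08:00.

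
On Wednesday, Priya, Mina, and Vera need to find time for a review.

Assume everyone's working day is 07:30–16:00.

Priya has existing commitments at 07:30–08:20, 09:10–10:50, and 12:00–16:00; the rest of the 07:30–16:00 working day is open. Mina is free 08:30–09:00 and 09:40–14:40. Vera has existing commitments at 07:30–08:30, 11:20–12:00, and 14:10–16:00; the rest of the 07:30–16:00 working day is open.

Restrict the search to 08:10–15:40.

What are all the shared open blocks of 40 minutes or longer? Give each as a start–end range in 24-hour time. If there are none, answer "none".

none

Priya free within 07:30–16:00: 08:20–09:10, 10:50–12:00.
Vera free within 07:30–16:00: 08:30–11:20, 12:00–14:10.
Priya ∩ Mina: 08:30–09:00, 10:50–12:00.
Priya ∩ Mina ∩ Vera: 08:30–09:00, 10:50–11:20.
Restricted to 08:10–15:40: 08:30–09:00, 10:50–11:20.
Windows ≥ 40 min: (none).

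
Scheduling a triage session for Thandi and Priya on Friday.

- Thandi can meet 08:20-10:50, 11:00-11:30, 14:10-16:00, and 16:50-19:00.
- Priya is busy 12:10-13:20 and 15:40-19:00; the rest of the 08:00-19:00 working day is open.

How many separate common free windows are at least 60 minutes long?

Priya free within 08:00–19:00: 08:00–12:10, 13:20–15:40.
Thandi ∩ Priya: 08:20–10:50, 11:00–11:30, 14:10–15:40.
Windows ≥ 60 min: 08:20–10:50, 14:10–15:40.
That's 2 windows.

2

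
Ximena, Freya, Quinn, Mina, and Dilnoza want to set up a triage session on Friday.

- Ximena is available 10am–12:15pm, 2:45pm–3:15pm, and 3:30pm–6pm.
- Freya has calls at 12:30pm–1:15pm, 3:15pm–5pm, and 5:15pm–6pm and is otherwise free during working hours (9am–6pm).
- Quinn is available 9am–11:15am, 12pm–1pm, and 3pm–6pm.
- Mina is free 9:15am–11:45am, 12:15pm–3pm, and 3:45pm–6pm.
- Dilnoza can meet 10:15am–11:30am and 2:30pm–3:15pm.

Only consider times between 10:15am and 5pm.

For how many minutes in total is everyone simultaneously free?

Freya free within 09:00–18:00: 09:00–12:30, 13:15–15:15, 17:00–17:15.
Ximena ∩ Freya: 10:00–12:15, 14:45–15:15, 17:00–17:15.
Ximena ∩ Freya ∩ Quinn: 10:00–11:15, 12:00–12:15, 15:00–15:15, 17:00–17:15.
Ximena ∩ Freya ∩ Quinn ∩ Mina: 10:00–11:15, 17:00–17:15.
Ximena ∩ Freya ∩ Quinn ∩ Mina ∩ Dilnoza: 10:15–11:15.
Restricted to 10:15–17:00: 10:15–11:15.
Total common minutes: 60.

60 minutes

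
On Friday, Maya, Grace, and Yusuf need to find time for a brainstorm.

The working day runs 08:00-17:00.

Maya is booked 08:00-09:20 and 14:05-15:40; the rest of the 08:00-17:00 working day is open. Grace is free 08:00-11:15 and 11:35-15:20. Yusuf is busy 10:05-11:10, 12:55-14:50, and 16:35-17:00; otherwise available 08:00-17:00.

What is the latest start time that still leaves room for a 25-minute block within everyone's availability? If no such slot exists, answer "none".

Maya free within 08:00–17:00: 09:20–14:05, 15:40–17:00.
Yusuf free within 08:00–17:00: 08:00–10:05, 11:10–12:55, 14:50–16:35.
Maya ∩ Grace: 09:20–11:15, 11:35–14:05.
Maya ∩ Grace ∩ Yusuf: 09:20–10:05, 11:10–11:15, 11:35–12:55.
Windows ≥ 25 min: 09:20–10:05, 11:35–12:55.
Latest start in the last window 11:35–12:55 is 12:55 − 25 min = 12:30.

12:30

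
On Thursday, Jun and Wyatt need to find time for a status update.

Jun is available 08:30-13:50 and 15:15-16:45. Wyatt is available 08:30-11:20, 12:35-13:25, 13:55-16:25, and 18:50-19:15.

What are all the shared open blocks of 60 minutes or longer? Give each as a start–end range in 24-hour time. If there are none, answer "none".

08:30–11:20, 15:15–16:25

Jun ∩ Wyatt: 08:30–11:20, 12:35–13:25, 15:15–16:25.
Windows ≥ 60 min: 08:30–11:20, 15:15–16:25.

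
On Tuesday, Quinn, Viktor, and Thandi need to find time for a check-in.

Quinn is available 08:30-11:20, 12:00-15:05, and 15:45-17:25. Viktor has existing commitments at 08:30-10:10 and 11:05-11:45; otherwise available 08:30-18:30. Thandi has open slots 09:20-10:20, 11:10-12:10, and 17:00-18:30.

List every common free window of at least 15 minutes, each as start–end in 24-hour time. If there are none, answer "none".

17:00–17:25

Viktor free within 08:30–18:30: 10:10–11:05, 11:45–18:30.
Quinn ∩ Viktor: 10:10–11:05, 12:00–15:05, 15:45–17:25.
Quinn ∩ Viktor ∩ Thandi: 10:10–10:20, 12:00–12:10, 17:00–17:25.
Windows ≥ 15 min: 17:00–17:25.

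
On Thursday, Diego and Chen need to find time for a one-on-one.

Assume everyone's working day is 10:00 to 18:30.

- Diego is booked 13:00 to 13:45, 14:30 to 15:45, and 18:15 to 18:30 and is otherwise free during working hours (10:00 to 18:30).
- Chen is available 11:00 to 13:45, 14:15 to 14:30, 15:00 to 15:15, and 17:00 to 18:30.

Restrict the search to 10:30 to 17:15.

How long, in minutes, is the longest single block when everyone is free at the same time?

120 minutes

Diego free within 10:00–18:30: 10:00–13:00, 13:45–14:30, 15:45–18:15.
Diego ∩ Chen: 11:00–13:00, 14:15–14:30, 17:00–18:15.
Restricted to 10:30–17:15: 11:00–13:00, 14:15–14:30, 17:00–17:15.
Common window lengths: 120, 15, 15 min; longest is 120.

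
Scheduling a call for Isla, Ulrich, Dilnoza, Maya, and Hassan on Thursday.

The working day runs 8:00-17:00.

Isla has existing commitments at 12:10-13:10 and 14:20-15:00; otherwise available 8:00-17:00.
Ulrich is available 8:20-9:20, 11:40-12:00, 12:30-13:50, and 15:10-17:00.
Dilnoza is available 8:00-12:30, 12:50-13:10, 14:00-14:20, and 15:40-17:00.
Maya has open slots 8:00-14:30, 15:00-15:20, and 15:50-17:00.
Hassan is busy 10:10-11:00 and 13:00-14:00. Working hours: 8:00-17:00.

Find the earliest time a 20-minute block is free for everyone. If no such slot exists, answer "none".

08:20

Isla free within 08:00–17:00: 08:00–12:10, 13:10–14:20, 15:00–17:00.
Hassan free within 08:00–17:00: 08:00–10:10, 11:00–13:00, 14:00–17:00.
Isla ∩ Ulrich: 08:20–09:20, 11:40–12:00, 13:10–13:50, 15:10–17:00.
Isla ∩ Ulrich ∩ Dilnoza: 08:20–09:20, 11:40–12:00, 15:40–17:00.
Isla ∩ Ulrich ∩ Dilnoza ∩ Maya: 08:20–09:20, 11:40–12:00, 15:50–17:00.
Isla ∩ Ulrich ∩ Dilnoza ∩ Maya ∩ Hassan: 08:20–09:20, 11:40–12:00, 15:50–17:00.
Windows ≥ 20 min: 08:20–09:20, 11:40–12:00, 15:50–17:00.
Earliest such window starts at 08:20.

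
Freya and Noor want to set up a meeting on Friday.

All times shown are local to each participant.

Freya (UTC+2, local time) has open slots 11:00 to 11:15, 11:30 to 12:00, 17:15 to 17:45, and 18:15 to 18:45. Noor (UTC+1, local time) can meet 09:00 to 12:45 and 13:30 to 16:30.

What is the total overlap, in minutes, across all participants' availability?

60 minutes

Freya → UTC: 09:00–09:15, 09:30–10:00, 15:15–15:45, 16:15–16:45.
Noor → UTC: 08:00–11:45, 12:30–15:30.
Freya ∩ Noor: 09:00–09:15, 09:30–10:00, 15:15–15:30.
Total common minutes: 15 + 30 + 15 = 60.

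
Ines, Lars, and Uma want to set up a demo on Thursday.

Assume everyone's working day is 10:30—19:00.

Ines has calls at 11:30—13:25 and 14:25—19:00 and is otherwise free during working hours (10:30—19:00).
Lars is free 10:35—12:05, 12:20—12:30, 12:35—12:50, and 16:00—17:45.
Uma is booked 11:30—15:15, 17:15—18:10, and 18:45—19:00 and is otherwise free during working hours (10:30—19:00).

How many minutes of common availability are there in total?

55 minutes

Ines free within 10:30–19:00: 10:30–11:30, 13:25–14:25.
Uma free within 10:30–19:00: 10:30–11:30, 15:15–17:15, 18:10–18:45.
Ines ∩ Lars: 10:35–11:30.
Ines ∩ Lars ∩ Uma: 10:35–11:30.
Total common minutes: 55.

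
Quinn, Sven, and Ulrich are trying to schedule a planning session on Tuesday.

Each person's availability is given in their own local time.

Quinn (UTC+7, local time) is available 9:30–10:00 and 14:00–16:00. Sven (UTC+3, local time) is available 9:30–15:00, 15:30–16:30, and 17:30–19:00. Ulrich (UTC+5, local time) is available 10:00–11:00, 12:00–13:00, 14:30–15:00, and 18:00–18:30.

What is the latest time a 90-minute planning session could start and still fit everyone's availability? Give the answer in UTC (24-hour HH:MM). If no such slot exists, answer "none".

Quinn → UTC: 02:30–03:00, 07:00–09:00.
Sven → UTC: 06:30–12:00, 12:30–13:30, 14:30–16:00.
Ulrich → UTC: 05:00–06:00, 07:00–08:00, 09:30–10:00, 13:00–13:30.
Quinn ∩ Sven: 07:00–09:00.
Quinn ∩ Sven ∩ Ulrich: 07:00–08:00.
Windows ≥ 90 min: (none).

none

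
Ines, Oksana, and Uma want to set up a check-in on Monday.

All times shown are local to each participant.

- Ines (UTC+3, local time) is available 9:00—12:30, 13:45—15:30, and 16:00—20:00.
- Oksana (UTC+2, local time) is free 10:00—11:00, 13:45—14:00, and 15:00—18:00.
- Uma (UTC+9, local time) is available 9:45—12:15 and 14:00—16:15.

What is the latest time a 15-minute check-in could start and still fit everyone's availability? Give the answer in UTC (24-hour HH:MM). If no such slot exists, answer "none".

none

Ines → UTC: 06:00–09:30, 10:45–12:30, 13:00–17:00.
Oksana → UTC: 08:00–09:00, 11:45–12:00, 13:00–16:00.
Uma → UTC: 00:45–03:15, 05:00–07:15.
Ines ∩ Oksana: 08:00–09:00, 11:45–12:00, 13:00–16:00.
Ines ∩ Oksana ∩ Uma: (none).
Windows ≥ 15 min: (none).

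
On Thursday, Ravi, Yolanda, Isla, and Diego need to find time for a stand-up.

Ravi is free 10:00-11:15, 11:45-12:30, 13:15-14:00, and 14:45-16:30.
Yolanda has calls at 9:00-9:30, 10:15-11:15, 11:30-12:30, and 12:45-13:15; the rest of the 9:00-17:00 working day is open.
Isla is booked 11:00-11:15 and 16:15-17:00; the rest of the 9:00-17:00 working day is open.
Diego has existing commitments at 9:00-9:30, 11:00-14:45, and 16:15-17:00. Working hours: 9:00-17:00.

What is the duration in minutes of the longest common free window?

90 minutes

Yolanda free within 09:00–17:00: 09:30–10:15, 11:15–11:30, 12:30–12:45, 13:15–17:00.
Isla free within 09:00–17:00: 09:00–11:00, 11:15–16:15.
Diego free within 09:00–17:00: 09:30–11:00, 14:45–16:15.
Ravi ∩ Yolanda: 10:00–10:15, 13:15–14:00, 14:45–16:30.
Ravi ∩ Yolanda ∩ Isla: 10:00–10:15, 13:15–14:00, 14:45–16:15.
Ravi ∩ Yolanda ∩ Isla ∩ Diego: 10:00–10:15, 14:45–16:15.
Common window lengths: 15, 90 min; longest is 90.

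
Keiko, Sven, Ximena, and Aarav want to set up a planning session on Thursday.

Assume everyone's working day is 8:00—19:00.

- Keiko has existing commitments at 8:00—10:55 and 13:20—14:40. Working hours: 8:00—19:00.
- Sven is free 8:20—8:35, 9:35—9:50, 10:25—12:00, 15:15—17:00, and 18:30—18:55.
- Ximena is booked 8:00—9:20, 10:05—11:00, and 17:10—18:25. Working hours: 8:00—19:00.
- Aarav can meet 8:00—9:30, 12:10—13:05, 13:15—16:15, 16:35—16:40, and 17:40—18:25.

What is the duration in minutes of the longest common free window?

60 minutes

Keiko free within 08:00–19:00: 10:55–13:20, 14:40–19:00.
Ximena free within 08:00–19:00: 09:20–10:05, 11:00–17:10, 18:25–19:00.
Keiko ∩ Sven: 10:55–12:00, 15:15–17:00, 18:30–18:55.
Keiko ∩ Sven ∩ Ximena: 11:00–12:00, 15:15–17:00, 18:30–18:55.
Keiko ∩ Sven ∩ Ximena ∩ Aarav: 15:15–16:15, 16:35–16:40.
Common window lengths: 60, 5 min; longest is 60.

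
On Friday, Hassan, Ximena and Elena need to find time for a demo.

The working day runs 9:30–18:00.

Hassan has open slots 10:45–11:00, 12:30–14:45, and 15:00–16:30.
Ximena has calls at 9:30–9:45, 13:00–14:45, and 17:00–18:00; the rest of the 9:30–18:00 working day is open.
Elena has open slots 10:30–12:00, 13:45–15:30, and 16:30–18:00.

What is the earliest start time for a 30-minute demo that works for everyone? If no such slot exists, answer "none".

15:00

Ximena free within 09:30–18:00: 09:45–13:00, 14:45–17:00.
Hassan ∩ Ximena: 10:45–11:00, 12:30–13:00, 15:00–16:30.
Hassan ∩ Ximena ∩ Elena: 10:45–11:00, 15:00–15:30.
Windows ≥ 30 min: 15:00–15:30.
Earliest such window starts at 15:00.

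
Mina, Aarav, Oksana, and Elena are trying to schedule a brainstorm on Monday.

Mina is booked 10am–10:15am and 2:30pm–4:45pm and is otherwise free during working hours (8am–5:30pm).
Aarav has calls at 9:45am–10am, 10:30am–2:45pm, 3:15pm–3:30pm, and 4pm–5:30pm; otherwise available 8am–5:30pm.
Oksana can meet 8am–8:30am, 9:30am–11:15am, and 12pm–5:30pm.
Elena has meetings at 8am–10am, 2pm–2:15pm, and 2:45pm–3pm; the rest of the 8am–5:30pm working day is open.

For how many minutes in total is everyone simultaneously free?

15 minutes

Mina free within 08:00–17:30: 08:00–10:00, 10:15–14:30, 16:45–17:30.
Aarav free within 08:00–17:30: 08:00–09:45, 10:00–10:30, 14:45–15:15, 15:30–16:00.
Elena free within 08:00–17:30: 10:00–14:00, 14:15–14:45, 15:00–17:30.
Mina ∩ Aarav: 08:00–09:45, 10:15–10:30.
Mina ∩ Aarav ∩ Oksana: 08:00–08:30, 09:30–09:45, 10:15–10:30.
Mina ∩ Aarav ∩ Oksana ∩ Elena: 10:15–10:30.
Total common minutes: 15.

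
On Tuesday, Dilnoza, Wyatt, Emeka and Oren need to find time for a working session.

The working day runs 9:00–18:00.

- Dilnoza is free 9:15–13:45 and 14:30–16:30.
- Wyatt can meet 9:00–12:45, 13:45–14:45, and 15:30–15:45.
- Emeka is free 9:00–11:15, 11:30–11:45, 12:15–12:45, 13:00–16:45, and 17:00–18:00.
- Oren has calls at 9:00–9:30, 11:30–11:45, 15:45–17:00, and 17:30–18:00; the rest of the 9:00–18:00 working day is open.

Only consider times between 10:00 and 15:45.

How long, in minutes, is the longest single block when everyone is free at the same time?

75 minutes

Oren free within 09:00–18:00: 09:30–11:30, 11:45–15:45, 17:00–17:30.
Dilnoza ∩ Wyatt: 09:15–12:45, 14:30–14:45, 15:30–15:45.
Dilnoza ∩ Wyatt ∩ Emeka: 09:15–11:15, 11:30–11:45, 12:15–12:45, 14:30–14:45, 15:30–15:45.
Dilnoza ∩ Wyatt ∩ Emeka ∩ Oren: 09:30–11:15, 12:15–12:45, 14:30–14:45, 15:30–15:45.
Restricted to 10:00–15:45: 10:00–11:15, 12:15–12:45, 14:30–14:45, 15:30–15:45.
Common window lengths: 75, 30, 15, 15 min; longest is 75.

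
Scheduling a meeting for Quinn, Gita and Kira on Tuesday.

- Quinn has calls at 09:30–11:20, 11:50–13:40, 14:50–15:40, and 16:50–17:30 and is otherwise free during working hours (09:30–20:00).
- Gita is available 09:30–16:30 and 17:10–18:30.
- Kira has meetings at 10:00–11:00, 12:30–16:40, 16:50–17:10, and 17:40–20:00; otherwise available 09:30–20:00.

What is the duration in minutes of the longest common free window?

Quinn free within 09:30–20:00: 11:20–11:50, 13:40–14:50, 15:40–16:50, 17:30–20:00.
Kira free within 09:30–20:00: 09:30–10:00, 11:00–12:30, 16:40–16:50, 17:10–17:40.
Quinn ∩ Gita: 11:20–11:50, 13:40–14:50, 15:40–16:30, 17:30–18:30.
Quinn ∩ Gita ∩ Kira: 11:20–11:50, 17:30–17:40.
Common window lengths: 30, 10 min; longest is 30.

30 minutes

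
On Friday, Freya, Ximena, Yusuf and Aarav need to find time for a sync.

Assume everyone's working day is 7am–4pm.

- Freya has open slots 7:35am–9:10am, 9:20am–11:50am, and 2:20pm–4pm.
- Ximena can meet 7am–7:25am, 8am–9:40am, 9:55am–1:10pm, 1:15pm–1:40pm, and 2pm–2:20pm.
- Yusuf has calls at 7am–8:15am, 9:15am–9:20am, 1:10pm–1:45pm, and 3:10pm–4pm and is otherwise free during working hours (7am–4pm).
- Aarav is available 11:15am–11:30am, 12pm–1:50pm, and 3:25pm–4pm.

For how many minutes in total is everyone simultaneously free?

Yusuf free within 07:00–16:00: 08:15–09:15, 09:20–13:10, 13:45–15:10.
Freya ∩ Ximena: 08:00–09:10, 09:20–09:40, 09:55–11:50.
Freya ∩ Ximena ∩ Yusuf: 08:15–09:10, 09:20–09:40, 09:55–11:50.
Freya ∩ Ximena ∩ Yusuf ∩ Aarav: 11:15–11:30.
Total common minutes: 15.

15 minutes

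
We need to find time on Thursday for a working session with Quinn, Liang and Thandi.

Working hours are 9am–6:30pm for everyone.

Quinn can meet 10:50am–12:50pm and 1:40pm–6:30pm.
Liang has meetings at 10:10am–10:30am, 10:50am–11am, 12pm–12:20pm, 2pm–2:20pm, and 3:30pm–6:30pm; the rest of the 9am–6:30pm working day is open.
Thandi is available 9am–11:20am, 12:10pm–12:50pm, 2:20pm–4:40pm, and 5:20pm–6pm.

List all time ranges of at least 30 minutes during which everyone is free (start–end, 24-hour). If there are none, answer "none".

Liang free within 09:00–18:30: 09:00–10:10, 10:30–10:50, 11:00–12:00, 12:20–14:00, 14:20–15:30.
Quinn ∩ Liang: 11:00–12:00, 12:20–12:50, 13:40–14:00, 14:20–15:30.
Quinn ∩ Liang ∩ Thandi: 11:00–11:20, 12:20–12:50, 14:20–15:30.
Windows ≥ 30 min: 12:20–12:50, 14:20–15:30.

12:20–12:50, 14:20–15:30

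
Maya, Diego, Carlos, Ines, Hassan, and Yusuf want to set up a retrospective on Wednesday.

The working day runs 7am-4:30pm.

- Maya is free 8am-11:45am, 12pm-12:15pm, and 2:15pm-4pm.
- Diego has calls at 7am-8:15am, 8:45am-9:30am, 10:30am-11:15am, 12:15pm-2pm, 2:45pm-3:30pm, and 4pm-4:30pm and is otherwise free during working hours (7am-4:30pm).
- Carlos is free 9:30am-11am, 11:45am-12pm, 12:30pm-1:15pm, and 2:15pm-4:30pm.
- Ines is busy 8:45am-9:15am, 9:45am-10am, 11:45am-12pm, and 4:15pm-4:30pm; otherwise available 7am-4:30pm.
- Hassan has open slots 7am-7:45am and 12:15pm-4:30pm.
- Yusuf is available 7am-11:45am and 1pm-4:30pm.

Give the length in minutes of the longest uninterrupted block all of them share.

30 minutes

Diego free within 07:00–16:30: 08:15–08:45, 09:30–10:30, 11:15–12:15, 14:00–14:45, 15:30–16:00.
Ines free within 07:00–16:30: 07:00–08:45, 09:15–09:45, 10:00–11:45, 12:00–16:15.
Maya ∩ Diego: 08:15–08:45, 09:30–10:30, 11:15–11:45, 12:00–12:15, 14:15–14:45, 15:30–16:00.
Maya ∩ Diego ∩ Carlos: 09:30–10:30, 14:15–14:45, 15:30–16:00.
Maya ∩ Diego ∩ Carlos ∩ Ines: 09:30–09:45, 10:00–10:30, 14:15–14:45, 15:30–16:00.
Maya ∩ Diego ∩ Carlos ∩ Ines ∩ Hassan: 14:15–14:45, 15:30–16:00.
Maya ∩ Diego ∩ Carlos ∩ Ines ∩ Hassan ∩ Yusuf: 14:15–14:45, 15:30–16:00.
Common window lengths: 30, 30 min; longest is 30.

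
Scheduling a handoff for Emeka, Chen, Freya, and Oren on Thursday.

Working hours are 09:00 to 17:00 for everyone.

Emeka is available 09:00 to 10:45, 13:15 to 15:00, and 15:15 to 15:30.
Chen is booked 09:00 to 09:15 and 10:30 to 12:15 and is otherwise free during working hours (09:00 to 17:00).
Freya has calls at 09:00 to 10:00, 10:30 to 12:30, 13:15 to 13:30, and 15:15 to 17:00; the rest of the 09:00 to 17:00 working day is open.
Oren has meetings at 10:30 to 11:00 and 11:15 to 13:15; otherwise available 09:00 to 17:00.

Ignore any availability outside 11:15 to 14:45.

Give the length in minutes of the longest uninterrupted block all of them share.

Chen free within 09:00–17:00: 09:15–10:30, 12:15–17:00.
Freya free within 09:00–17:00: 10:00–10:30, 12:30–13:15, 13:30–15:15.
Oren free within 09:00–17:00: 09:00–10:30, 11:00–11:15, 13:15–17:00.
Emeka ∩ Chen: 09:15–10:30, 13:15–15:00, 15:15–15:30.
Emeka ∩ Chen ∩ Freya: 10:00–10:30, 13:30–15:00.
Emeka ∩ Chen ∩ Freya ∩ Oren: 10:00–10:30, 13:30–15:00.
Restricted to 11:15–14:45: 13:30–14:45.
Single common window of 75 minutes.

75 minutes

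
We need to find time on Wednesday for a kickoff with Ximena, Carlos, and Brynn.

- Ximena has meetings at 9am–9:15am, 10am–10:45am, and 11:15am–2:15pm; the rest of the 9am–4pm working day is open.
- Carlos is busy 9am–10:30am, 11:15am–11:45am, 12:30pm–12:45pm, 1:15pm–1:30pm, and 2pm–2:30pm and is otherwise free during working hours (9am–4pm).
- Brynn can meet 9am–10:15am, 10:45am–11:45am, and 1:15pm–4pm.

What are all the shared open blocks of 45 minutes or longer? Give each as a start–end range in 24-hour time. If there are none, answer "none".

Ximena free within 09:00–16:00: 09:15–10:00, 10:45–11:15, 14:15–16:00.
Carlos free within 09:00–16:00: 10:30–11:15, 11:45–12:30, 12:45–13:15, 13:30–14:00, 14:30–16:00.
Ximena ∩ Carlos: 10:45–11:15, 14:30–16:00.
Ximena ∩ Carlos ∩ Brynn: 10:45–11:15, 14:30–16:00.
Windows ≥ 45 min: 14:30–16:00.

14:30–16:00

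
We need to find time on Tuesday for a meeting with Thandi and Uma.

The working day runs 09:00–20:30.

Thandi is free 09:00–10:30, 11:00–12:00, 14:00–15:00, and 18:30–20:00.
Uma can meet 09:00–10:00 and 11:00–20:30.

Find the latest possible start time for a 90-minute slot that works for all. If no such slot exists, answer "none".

Thandi ∩ Uma: 09:00–10:00, 11:00–12:00, 14:00–15:00, 18:30–20:00.
Windows ≥ 90 min: 18:30–20:00.
Latest start in the last window 18:30–20:00 is 20:00 − 90 min = 18:30.

18:30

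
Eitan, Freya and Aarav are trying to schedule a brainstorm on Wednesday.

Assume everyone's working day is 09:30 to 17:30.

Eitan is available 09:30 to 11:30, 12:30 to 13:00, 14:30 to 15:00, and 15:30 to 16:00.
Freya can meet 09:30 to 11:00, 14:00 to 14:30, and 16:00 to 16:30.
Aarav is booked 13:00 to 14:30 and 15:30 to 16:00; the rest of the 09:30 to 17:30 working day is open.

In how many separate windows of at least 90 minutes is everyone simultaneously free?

1

Aarav free within 09:30–17:30: 09:30–13:00, 14:30–15:30, 16:00–17:30.
Eitan ∩ Freya: 09:30–11:00.
Eitan ∩ Freya ∩ Aarav: 09:30–11:00.
Windows ≥ 90 min: 09:30–11:00.
That's 1 window.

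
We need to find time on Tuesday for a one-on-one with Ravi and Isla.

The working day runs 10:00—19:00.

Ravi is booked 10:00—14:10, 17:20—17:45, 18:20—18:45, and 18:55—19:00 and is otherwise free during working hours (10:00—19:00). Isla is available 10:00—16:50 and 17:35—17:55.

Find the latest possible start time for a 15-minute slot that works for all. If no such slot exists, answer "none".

Ravi free within 10:00–19:00: 14:10–17:20, 17:45–18:20, 18:45–18:55.
Ravi ∩ Isla: 14:10–16:50, 17:45–17:55.
Windows ≥ 15 min: 14:10–16:50.
Latest start in the last window 14:10–16:50 is 16:50 − 15 min = 16:35.

16:35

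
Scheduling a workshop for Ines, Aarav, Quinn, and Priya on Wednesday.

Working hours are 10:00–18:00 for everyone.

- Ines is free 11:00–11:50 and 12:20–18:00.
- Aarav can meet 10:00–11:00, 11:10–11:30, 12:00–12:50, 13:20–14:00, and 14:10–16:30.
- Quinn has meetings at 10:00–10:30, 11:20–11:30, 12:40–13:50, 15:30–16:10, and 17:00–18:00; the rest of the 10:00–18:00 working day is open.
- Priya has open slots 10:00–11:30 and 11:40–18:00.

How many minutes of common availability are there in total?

Quinn free within 10:00–18:00: 10:30–11:20, 11:30–12:40, 13:50–15:30, 16:10–17:00.
Ines ∩ Aarav: 11:10–11:30, 12:20–12:50, 13:20–14:00, 14:10–16:30.
Ines ∩ Aarav ∩ Quinn: 11:10–11:20, 12:20–12:40, 13:50–14:00, 14:10–15:30, 16:10–16:30.
Ines ∩ Aarav ∩ Quinn ∩ Priya: 11:10–11:20, 12:20–12:40, 13:50–14:00, 14:10–15:30, 16:10–16:30.
Total common minutes: 10 + 20 + 10 + 80 + 20 = 140.

140 minutes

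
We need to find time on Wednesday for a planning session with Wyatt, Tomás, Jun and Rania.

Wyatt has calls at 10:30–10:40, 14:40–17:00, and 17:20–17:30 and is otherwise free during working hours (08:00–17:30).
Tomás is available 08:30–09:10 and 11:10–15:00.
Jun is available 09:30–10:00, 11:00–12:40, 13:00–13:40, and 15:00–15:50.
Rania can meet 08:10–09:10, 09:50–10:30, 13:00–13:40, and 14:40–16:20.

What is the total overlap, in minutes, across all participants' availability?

40 minutes

Wyatt free within 08:00–17:30: 08:00–10:30, 10:40–14:40, 17:00–17:20.
Wyatt ∩ Tomás: 08:30–09:10, 11:10–14:40.
Wyatt ∩ Tomás ∩ Jun: 11:10–12:40, 13:00–13:40.
Wyatt ∩ Tomás ∩ Jun ∩ Rania: 13:00–13:40.
Total common minutes: 40.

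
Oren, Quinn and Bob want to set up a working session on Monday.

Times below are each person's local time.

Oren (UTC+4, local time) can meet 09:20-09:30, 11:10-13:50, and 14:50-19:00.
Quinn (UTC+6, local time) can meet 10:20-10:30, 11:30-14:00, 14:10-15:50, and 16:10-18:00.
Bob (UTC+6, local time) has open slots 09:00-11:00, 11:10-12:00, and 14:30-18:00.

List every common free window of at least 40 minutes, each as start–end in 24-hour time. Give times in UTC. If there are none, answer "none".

Oren → UTC: 05:20–05:30, 07:10–09:50, 10:50–15:00.
Quinn → UTC: 04:20–04:30, 05:30–08:00, 08:10–09:50, 10:10–12:00.
Bob → UTC: 03:00–05:00, 05:10–06:00, 08:30–12:00.
Oren ∩ Quinn: 07:10–08:00, 08:10–09:50, 10:50–12:00.
Oren ∩ Quinn ∩ Bob: 08:30–09:50, 10:50–12:00.
Windows ≥ 40 min: 08:30–09:50, 10:50–12:00.

08:30–09:50, 10:50–12:00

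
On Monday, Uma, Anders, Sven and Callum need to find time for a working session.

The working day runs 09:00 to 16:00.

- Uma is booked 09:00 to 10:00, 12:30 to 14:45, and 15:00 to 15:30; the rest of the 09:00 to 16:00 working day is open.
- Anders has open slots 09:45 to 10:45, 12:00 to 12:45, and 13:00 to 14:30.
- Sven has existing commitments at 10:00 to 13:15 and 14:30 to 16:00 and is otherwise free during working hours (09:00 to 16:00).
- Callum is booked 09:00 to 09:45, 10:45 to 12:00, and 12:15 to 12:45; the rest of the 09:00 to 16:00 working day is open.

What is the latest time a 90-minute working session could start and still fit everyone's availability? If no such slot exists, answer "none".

Uma free within 09:00–16:00: 10:00–12:30, 14:45–15:00, 15:30–16:00.
Sven free within 09:00–16:00: 09:00–10:00, 13:15–14:30.
Callum free within 09:00–16:00: 09:45–10:45, 12:00–12:15, 12:45–16:00.
Uma ∩ Anders: 10:00–10:45, 12:00–12:30.
Uma ∩ Anders ∩ Sven: (none).
Uma ∩ Anders ∩ Sven ∩ Callum: (none).
Windows ≥ 90 min: (none).

none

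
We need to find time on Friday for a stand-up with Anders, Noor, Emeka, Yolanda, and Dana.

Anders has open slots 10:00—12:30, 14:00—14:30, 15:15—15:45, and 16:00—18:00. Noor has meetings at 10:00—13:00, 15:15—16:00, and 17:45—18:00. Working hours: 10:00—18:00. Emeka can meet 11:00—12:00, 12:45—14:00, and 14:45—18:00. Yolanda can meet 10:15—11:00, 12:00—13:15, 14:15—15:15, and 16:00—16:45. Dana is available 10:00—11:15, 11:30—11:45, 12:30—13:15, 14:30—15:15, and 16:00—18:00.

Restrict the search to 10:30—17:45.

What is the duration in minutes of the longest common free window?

45 minutes

Noor free within 10:00–18:00: 13:00–15:15, 16:00–17:45.
Anders ∩ Noor: 14:00–14:30, 16:00–17:45.
Anders ∩ Noor ∩ Emeka: 16:00–17:45.
Anders ∩ Noor ∩ Emeka ∩ Yolanda: 16:00–16:45.
Anders ∩ Noor ∩ Emeka ∩ Yolanda ∩ Dana: 16:00–16:45.
Restricted to 10:30–17:45: 16:00–16:45.
Single common window of 45 minutes.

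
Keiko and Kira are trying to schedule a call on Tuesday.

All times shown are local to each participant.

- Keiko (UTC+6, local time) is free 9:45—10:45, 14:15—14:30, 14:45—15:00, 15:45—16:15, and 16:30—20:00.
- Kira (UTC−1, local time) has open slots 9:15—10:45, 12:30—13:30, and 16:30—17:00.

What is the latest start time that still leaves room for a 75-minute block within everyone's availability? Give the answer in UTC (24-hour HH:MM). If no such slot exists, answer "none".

Keiko → UTC: 03:45–04:45, 08:15–08:30, 08:45–09:00, 09:45–10:15, 10:30–14:00.
Kira → UTC: 10:15–11:45, 13:30–14:30, 17:30–18:00.
Keiko ∩ Kira: 10:30–11:45, 13:30–14:00.
Windows ≥ 75 min: 10:30–11:45.
Latest start in the last window 10:30–11:45 is 11:45 − 75 min = 10:30.

10:30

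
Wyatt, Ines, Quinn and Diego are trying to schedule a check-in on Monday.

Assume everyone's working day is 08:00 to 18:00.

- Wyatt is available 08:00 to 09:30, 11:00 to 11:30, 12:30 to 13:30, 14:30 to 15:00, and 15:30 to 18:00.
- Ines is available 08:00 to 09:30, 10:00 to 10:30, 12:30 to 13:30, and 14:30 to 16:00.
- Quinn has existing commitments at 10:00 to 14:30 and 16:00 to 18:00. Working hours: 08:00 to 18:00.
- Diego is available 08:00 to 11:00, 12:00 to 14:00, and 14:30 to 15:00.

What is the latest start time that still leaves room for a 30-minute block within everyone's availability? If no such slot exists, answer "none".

14:30

Quinn free within 08:00–18:00: 08:00–10:00, 14:30–16:00.
Wyatt ∩ Ines: 08:00–09:30, 12:30–13:30, 14:30–15:00, 15:30–16:00.
Wyatt ∩ Ines ∩ Quinn: 08:00–09:30, 14:30–15:00, 15:30–16:00.
Wyatt ∩ Ines ∩ Quinn ∩ Diego: 08:00–09:30, 14:30–15:00.
Windows ≥ 30 min: 08:00–09:30, 14:30–15:00.
Latest start in the last window 14:30–15:00 is 15:00 − 30 min = 14:30.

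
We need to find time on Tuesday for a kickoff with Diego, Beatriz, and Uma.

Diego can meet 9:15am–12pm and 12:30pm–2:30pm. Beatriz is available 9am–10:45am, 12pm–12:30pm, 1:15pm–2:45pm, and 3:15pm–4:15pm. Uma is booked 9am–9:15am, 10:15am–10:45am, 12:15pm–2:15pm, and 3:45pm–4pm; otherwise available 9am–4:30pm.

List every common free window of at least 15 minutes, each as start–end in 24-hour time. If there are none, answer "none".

Uma free within 09:00–16:30: 09:15–10:15, 10:45–12:15, 14:15–15:45, 16:00–16:30.
Diego ∩ Beatriz: 09:15–10:45, 13:15–14:30.
Diego ∩ Beatriz ∩ Uma: 09:15–10:15, 14:15–14:30.
Windows ≥ 15 min: 09:15–10:15, 14:15–14:30.

09:15–10:15, 14:15–14:30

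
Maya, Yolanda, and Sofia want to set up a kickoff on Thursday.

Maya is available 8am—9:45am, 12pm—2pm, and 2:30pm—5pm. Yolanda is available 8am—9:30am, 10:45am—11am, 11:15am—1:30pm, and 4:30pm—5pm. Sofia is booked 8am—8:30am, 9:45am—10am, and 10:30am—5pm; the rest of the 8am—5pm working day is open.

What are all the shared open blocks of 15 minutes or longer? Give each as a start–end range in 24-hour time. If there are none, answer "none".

Sofia free within 08:00–17:00: 08:30–09:45, 10:00–10:30.
Maya ∩ Yolanda: 08:00–09:30, 12:00–13:30, 16:30–17:00.
Maya ∩ Yolanda ∩ Sofia: 08:30–09:30.
Windows ≥ 15 min: 08:30–09:30.

08:30–09:30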